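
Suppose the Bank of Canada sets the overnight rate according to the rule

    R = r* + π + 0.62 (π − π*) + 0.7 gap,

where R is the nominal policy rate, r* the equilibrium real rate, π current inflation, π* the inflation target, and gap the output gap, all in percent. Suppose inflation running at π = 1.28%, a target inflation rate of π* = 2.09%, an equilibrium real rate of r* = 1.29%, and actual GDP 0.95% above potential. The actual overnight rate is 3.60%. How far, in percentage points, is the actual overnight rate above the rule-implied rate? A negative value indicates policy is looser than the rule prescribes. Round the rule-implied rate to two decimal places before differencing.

0.87 pp

Output 0.95% above potential → gap = 0.95.
R = 1.29 + 1.28 + 0.62 × (1.28 − 2.09) + 0.7 × 0.95
   = 1.29 + 1.28 − 0.5022 + 0.665 = 2.73
Deviation = 3.60 − 2.73 = 0.87 pp.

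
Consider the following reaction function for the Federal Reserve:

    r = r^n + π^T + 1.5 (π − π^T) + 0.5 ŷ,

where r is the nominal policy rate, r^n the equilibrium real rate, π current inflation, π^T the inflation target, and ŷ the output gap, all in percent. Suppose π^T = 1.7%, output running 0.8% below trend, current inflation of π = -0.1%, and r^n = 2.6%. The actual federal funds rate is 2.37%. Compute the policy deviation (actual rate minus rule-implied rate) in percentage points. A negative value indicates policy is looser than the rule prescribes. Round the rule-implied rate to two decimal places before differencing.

Output 0.8% below potential → ŷ = -0.8.
r = 2.6 + 1.7 + 1.5 × (-0.1 − 1.7) + 0.5 × (-0.8)
   = 2.6 + 1.7 − 2.7 − 0.4 = 1.20
Deviation = 2.37 − 1.20 = 1.17 pp.

1.17 pp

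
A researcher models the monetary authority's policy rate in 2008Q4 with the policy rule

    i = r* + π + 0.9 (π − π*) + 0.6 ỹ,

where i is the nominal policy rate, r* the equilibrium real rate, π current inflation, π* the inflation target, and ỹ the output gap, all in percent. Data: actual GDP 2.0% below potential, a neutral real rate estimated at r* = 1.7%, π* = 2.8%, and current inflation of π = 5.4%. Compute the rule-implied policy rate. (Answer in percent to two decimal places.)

Output 2.0% below potential → ỹ = -2.0.
i = 1.7 + 5.4 + 0.9 × (5.4 − 2.8) + 0.6 × (-2.0)
   = 1.7 + 5.4 + 2.34 − 1.2 = 8.24

8.24%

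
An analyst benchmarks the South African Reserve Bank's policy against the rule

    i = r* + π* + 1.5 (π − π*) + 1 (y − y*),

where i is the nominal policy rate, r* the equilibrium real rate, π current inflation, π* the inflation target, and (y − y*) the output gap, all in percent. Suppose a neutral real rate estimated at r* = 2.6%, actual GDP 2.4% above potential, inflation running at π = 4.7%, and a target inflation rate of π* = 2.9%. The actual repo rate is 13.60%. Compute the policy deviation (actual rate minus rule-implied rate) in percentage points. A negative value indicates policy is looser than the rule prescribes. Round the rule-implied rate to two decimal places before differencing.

3.00 pp

Output 2.4% above potential → (y − y*) = 2.4.
i = 2.6 + 2.9 + 1.5 × (4.7 − 2.9) + 1 × 2.4
   = 2.6 + 2.9 + 2.7 + 2.4 = 10.60
Deviation = 13.60 − 10.60 = 3.00 pp.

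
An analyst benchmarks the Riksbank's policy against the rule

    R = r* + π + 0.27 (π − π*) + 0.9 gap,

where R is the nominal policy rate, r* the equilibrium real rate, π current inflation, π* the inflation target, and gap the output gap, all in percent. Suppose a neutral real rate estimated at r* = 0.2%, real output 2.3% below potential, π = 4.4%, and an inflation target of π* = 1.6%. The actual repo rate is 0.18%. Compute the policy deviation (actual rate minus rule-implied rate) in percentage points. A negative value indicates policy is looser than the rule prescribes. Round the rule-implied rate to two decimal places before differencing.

-3.11 pp

Output 2.3% below potential → gap = -2.3.
R = 0.2 + 4.4 + 0.27 × (4.4 − 1.6) + 0.9 × (-2.3)
   = 0.2 + 4.4 + 0.756 − 2.07 = 3.29
Deviation = 0.18 − 3.29 = -3.11 pp.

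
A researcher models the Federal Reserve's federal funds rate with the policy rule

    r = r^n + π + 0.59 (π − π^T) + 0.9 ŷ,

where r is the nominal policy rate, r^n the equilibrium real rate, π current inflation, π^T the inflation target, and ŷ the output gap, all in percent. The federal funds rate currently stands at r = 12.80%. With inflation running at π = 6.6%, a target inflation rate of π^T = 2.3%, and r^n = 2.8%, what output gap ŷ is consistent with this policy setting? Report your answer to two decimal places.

0.96%

0.9 ŷ = 12.80 − 2.8 − 6.6 − 0.59 × (6.6 − 2.3) = 0.863
ŷ = 0.863 / 0.9 = 0.96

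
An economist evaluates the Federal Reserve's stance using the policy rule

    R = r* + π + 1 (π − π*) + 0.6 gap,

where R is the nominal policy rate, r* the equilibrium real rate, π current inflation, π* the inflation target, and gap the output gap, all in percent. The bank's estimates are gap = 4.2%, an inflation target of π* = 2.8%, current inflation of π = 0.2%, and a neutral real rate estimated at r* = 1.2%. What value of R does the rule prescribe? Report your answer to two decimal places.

1.32%

R = 1.2 + 0.2 + 1 × (0.2 − 2.8) + 0.6 × 4.2
   = 1.2 + 0.2 − 2.6 + 2.52 = 1.32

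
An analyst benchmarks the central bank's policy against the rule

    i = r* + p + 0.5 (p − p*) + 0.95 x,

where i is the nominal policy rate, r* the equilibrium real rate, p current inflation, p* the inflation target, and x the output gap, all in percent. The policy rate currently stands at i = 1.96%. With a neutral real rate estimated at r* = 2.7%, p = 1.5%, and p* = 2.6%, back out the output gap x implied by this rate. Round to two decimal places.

0.95 x = 1.96 − 2.7 − 1.5 − 0.5 × (1.5 − 2.6) = -1.69
x = -1.69 / 0.95 = -1.78

-1.78%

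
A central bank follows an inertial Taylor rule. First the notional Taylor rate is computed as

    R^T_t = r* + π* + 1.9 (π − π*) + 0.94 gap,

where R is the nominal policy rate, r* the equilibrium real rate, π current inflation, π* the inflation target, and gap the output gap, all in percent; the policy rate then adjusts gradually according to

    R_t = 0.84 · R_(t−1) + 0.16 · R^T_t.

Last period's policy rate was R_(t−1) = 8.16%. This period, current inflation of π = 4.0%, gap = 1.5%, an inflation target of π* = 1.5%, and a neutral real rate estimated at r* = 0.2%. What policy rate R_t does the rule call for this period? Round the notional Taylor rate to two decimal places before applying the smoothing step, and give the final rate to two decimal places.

R^T_t = 0.2 + 1.5 + 1.9 × (4.0 − 1.5) + 0.94 × 1.5
   = 0.2 + 1.5 + 4.75 + 1.41 = 7.86
R_t = 0.84 × 8.16 + 0.16 × 7.86 = 6.8544 + 1.2576 = 8.11

8.11%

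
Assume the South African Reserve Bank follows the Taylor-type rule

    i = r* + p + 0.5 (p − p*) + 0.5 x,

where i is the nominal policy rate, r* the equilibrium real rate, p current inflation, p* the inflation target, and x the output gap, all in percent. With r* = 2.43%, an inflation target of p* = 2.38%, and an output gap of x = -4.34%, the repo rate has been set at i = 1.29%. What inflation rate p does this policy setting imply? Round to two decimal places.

Collecting p: i = r* + (1 + 0.5) p − 0.5 p* + 0.5 x
1.5 p = 1.29 − 2.43 + 0.5 × 2.38 − 0.5 × (-4.34) = 2.22
p = 2.22 / 1.5 = 1.48

1.48%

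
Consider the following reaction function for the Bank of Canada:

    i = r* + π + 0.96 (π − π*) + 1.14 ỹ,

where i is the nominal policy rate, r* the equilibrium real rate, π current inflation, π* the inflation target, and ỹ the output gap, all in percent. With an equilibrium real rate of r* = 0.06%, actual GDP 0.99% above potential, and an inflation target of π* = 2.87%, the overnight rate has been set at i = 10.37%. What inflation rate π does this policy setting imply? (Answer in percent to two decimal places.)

Output 0.99% above potential → ỹ = 0.99.
Collecting π: i = r* + (1 + 0.96) π − 0.96 π* + 1.14 ỹ
1.96 π = 10.37 − 0.06 + 0.96 × 2.87 − 1.14 × 0.99 = 11.9366
π = 11.9366 / 1.96 = 6.09

6.09%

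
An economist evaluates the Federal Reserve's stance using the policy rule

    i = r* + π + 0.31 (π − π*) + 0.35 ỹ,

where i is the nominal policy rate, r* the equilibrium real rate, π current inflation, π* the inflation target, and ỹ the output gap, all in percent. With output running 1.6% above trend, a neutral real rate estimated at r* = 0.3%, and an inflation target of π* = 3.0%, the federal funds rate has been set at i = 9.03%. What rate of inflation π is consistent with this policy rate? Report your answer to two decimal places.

6.95%

Output 1.6% above potential → ỹ = 1.6.
Collecting π: i = r* + (1 + 0.31) π − 0.31 π* + 0.35 ỹ
1.31 π = 9.03 − 0.3 + 0.31 × 3.0 − 0.35 × 1.6 = 9.1
π = 9.1 / 1.31 = 6.95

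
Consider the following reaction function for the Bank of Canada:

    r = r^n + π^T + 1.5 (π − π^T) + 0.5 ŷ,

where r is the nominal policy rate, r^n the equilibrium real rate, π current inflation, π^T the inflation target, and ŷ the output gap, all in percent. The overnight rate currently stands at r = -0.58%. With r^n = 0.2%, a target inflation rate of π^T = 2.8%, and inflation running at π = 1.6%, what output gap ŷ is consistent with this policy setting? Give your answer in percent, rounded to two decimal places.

0.5 ŷ = -0.58 − 0.2 − 2.8 − 1.5 × (1.6 − 2.8) = -1.78
ŷ = -1.78 / 0.5 = -3.56

-3.56%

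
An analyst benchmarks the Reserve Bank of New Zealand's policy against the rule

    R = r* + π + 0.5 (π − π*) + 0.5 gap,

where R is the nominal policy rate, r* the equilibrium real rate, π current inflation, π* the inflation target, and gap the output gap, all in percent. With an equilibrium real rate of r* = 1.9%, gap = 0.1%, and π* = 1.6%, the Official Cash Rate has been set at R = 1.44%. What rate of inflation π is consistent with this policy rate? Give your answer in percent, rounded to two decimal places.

0.19%

Collecting π: R = r* + (1 + 0.5) π − 0.5 π* + 0.5 gap
1.5 π = 1.44 − 1.9 + 0.5 × 1.6 − 0.5 × 0.1 = 0.29
π = 0.29 / 1.5 = 0.19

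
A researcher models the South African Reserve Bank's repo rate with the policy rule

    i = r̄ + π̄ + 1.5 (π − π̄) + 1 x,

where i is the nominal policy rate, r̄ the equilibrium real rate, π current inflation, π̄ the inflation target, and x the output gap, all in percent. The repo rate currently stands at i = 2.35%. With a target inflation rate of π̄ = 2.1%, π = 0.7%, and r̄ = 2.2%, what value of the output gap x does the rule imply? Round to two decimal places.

0.15%

1 x = 2.35 − 2.2 − 2.1 − 1.5 × (0.7 − 2.1) = 0.15
x = 0.15 / 1 = 0.15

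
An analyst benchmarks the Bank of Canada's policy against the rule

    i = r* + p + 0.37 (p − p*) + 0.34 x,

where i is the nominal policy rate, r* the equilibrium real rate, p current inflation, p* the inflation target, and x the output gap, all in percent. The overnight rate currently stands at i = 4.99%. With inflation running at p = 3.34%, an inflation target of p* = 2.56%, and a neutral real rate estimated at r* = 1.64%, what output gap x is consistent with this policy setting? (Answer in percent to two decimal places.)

0.34 x = 4.99 − 1.64 − 3.34 − 0.37 × (3.34 − 2.56) = -0.2786
x = -0.2786 / 0.34 = -0.82

-0.82%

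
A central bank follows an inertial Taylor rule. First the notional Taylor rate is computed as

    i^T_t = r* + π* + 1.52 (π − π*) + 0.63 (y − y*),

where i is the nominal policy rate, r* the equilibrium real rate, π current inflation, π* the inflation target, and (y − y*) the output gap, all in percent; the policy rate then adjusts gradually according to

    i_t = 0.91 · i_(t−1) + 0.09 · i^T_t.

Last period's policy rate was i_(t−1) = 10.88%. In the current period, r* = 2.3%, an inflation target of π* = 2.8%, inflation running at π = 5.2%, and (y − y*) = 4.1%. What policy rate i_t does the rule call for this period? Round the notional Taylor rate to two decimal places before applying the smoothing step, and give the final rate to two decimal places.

i^T_t = 2.3 + 2.8 + 1.52 × (5.2 − 2.8) + 0.63 × 4.1
   = 2.3 + 2.8 + 3.648 + 2.583 = 11.33
i_t = 0.91 × 10.88 + 0.09 × 11.33 = 9.9008 + 1.0197 = 10.92

10.92%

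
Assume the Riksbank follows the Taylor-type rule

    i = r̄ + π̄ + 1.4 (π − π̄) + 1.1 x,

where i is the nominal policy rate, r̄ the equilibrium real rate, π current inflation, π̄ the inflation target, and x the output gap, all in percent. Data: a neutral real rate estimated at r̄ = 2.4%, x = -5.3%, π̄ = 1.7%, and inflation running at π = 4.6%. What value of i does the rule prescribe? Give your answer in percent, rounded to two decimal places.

2.33%

i = 2.4 + 1.7 + 1.4 × (4.6 − 1.7) + 1.1 × (-5.3)
   = 2.4 + 1.7 + 4.06 − 5.83 = 2.33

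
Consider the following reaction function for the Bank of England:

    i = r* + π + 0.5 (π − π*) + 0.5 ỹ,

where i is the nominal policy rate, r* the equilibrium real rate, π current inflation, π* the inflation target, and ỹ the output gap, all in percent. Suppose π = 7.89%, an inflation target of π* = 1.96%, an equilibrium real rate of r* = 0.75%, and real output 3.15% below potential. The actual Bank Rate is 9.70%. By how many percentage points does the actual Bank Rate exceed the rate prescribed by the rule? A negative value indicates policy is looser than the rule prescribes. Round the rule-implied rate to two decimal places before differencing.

-0.33 pp

Output 3.15% below potential → ỹ = -3.15.
i = 0.75 + 7.89 + 0.5 × (7.89 − 1.96) + 0.5 × (-3.15)
   = 0.75 + 7.89 + 2.965 − 1.575 = 10.03
Deviation = 9.70 − 10.03 = -0.33 pp.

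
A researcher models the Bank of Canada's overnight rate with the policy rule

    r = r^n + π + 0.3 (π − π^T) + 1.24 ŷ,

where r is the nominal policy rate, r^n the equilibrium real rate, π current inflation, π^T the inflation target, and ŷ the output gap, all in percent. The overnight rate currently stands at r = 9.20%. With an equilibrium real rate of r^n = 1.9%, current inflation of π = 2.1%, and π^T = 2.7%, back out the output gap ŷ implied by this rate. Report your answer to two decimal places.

1.24 ŷ = 9.20 − 1.9 − 2.1 − 0.3 × (2.1 − 2.7) = 5.38
ŷ = 5.38 / 1.24 = 4.34

4.34%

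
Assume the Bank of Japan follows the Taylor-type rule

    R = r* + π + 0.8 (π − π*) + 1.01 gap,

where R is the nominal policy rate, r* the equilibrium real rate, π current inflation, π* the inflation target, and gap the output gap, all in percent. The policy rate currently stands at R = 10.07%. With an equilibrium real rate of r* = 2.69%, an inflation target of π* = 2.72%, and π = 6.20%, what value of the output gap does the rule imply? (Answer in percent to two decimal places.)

-1.59%

1.01 gap = 10.07 − 2.69 − 6.20 − 0.8 × (6.20 − 2.72) = -1.604
gap = -1.604 / 1.01 = -1.59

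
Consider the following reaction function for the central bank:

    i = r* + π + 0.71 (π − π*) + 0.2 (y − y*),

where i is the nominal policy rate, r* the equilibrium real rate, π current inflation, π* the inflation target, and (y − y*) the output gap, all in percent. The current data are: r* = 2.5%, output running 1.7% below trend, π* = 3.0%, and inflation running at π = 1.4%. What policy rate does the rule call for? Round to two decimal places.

2.42%

Output 1.7% below potential → (y − y*) = -1.7.
i = 2.5 + 1.4 + 0.71 × (1.4 − 3.0) + 0.2 × (-1.7)
   = 2.5 + 1.4 − 1.136 − 0.34 = 2.42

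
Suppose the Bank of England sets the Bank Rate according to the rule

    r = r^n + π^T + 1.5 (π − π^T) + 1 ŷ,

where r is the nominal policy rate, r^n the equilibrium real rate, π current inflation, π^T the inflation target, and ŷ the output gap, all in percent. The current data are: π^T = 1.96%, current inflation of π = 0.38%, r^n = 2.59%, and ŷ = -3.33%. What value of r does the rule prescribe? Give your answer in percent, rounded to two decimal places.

r = 2.59 + 1.96 + 1.5 × (0.38 − 1.96) + 1 × (-3.33)
   = 2.59 + 1.96 − 2.37 − 3.33 = -1.15

-1.15%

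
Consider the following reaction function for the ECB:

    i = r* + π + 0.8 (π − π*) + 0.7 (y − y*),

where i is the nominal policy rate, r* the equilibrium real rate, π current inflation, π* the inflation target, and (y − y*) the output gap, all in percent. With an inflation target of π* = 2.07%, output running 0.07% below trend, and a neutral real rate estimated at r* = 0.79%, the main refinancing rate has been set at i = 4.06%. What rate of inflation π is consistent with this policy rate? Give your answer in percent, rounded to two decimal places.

Output 0.07% below potential → (y − y*) = -0.07.
Collecting π: i = r* + (1 + 0.8) π − 0.8 π* + 0.7 (y − y*)
1.8 π = 4.06 − 0.79 + 0.8 × 2.07 − 0.7 × (-0.07) = 4.975
π = 4.975 / 1.8 = 2.76

2.76%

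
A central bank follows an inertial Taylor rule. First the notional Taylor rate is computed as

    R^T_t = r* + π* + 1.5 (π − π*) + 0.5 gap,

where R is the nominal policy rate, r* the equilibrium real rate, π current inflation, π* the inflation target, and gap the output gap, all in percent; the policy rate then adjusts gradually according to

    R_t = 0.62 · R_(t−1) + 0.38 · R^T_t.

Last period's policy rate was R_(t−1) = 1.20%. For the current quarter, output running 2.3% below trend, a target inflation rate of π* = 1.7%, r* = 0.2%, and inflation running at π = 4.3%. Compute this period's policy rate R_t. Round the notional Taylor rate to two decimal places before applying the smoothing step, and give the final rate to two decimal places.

Output 2.3% below potential → gap = -2.3.
R^T_t = 0.2 + 1.7 + 1.5 × (4.3 − 1.7) + 0.5 × (-2.3)
   = 0.2 + 1.7 + 3.9 − 1.15 = 4.65
R_t = 0.62 × 1.20 + 0.38 × 4.65 = 0.744 + 1.767 = 2.51

2.51%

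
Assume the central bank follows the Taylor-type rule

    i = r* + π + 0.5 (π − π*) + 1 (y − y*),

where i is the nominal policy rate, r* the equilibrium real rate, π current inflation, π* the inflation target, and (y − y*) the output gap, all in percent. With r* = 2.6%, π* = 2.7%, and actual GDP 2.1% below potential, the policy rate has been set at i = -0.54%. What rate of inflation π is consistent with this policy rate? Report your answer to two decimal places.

Output 2.1% below potential → (y − y*) = -2.1.
Collecting π: i = r* + (1 + 0.5) π − 0.5 π* + 1 (y − y*)
1.5 π = -0.54 − 2.6 + 0.5 × 2.7 − 1 × (-2.1) = 0.31
π = 0.31 / 1.5 = 0.21

0.21%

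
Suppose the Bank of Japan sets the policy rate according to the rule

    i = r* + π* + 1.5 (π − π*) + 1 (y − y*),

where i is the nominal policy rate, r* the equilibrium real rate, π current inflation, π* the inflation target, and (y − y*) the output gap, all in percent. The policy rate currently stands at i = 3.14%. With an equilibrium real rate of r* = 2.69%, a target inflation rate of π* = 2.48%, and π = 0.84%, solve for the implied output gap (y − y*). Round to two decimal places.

0.43%

1 (y − y*) = 3.14 − 2.69 − 2.48 − 1.5 × (0.84 − 2.48) = 0.43
(y − y*) = 0.43 / 1 = 0.43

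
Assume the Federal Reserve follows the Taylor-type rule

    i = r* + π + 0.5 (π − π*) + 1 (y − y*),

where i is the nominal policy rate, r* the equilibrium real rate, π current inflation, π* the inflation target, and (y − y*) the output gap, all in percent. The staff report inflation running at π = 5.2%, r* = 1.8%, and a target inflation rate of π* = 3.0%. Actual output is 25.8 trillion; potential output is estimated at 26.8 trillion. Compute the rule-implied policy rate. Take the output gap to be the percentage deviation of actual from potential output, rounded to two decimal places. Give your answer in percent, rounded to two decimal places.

Output gap = 100 × (25.8 − 26.8) / 26.8 = -3.73%.
i = 1.80 + 5.20 + 0.5 × (5.20 − 3.00) + 1 × (-3.73)
   = 1.80 + 5.2 + 1.1 − 3.73 = 4.37

4.37%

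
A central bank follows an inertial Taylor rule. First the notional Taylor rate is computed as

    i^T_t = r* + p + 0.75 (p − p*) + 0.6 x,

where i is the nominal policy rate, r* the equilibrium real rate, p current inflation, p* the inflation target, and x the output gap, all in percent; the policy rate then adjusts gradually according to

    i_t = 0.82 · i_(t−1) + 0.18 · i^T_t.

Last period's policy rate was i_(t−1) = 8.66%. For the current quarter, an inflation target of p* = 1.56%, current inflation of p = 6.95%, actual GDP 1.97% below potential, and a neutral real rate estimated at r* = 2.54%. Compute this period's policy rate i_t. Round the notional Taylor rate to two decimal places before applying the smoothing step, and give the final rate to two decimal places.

9.32%

Output 1.97% below potential → x = -1.97.
i^T_t = 2.54 + 6.95 + 0.75 × (6.95 − 1.56) + 0.6 × (-1.97)
   = 2.54 + 6.95 + 4.0425 − 1.182 = 12.35
i_t = 0.82 × 8.66 + 0.18 × 12.35 = 7.1012 + 2.223 = 9.32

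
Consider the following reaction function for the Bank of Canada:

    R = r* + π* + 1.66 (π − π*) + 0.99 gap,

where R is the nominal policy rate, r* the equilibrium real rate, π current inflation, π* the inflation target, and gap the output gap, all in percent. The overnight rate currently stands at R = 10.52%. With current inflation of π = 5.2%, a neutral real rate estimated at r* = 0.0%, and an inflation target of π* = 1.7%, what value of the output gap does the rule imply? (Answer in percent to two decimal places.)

0.99 gap = 10.52 − 0.0 − 1.7 − 1.66 × (5.2 − 1.7) = 3.01
gap = 3.01 / 0.99 = 3.04

3.04%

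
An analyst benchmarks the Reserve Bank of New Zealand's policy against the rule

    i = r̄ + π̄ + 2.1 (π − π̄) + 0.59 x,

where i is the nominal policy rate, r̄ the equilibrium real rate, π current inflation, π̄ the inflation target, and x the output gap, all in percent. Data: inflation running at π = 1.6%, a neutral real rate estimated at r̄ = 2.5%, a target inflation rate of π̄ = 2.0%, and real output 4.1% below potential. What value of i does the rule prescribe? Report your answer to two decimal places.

1.24%

Output 4.1% below potential → x = -4.1.
i = 2.5 + 2.0 + 2.1 × (1.6 − 2.0) + 0.59 × (-4.1)
   = 2.5 + 2 − 0.84 − 2.419 = 1.24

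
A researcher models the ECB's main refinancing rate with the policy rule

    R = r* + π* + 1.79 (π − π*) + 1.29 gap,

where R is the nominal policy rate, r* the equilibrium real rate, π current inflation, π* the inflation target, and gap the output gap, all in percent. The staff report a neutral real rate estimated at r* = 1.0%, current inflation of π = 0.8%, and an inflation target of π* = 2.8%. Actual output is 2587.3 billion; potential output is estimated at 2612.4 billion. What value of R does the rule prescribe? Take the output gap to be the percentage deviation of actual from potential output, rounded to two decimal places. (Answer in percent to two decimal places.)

Output gap = 100 × (2587.3 − 2612.4) / 2612.4 = -0.96%.
R = 1.00 + 2.80 + 1.79 × (0.80 − 2.80) + 1.29 × (-0.96)
   = 1.00 + 2.8 − 3.58 − 1.2384 = -1.02

-1.02%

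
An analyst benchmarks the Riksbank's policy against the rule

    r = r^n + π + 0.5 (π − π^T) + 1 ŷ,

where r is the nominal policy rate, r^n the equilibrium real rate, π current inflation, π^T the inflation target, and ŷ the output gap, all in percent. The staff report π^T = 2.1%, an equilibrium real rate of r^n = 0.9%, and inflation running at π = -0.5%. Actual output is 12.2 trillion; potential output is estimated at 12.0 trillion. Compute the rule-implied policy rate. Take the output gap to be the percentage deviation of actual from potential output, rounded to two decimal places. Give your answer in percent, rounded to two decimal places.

0.77%

Output gap = 100 × (12.2 − 12.0) / 12.0 = 1.67%.
r = 0.90 + (-0.50) + 0.5 × (-0.50 − 2.10) + 1 × 1.67
   = 0.90 − 0.5 − 1.3 + 1.67 = 0.77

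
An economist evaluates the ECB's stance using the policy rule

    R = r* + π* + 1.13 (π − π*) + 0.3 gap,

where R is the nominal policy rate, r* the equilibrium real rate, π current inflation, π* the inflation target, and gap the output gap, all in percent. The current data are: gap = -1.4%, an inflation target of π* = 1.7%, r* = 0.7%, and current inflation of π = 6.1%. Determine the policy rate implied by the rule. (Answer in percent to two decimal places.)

R = 0.7 + 1.7 + 1.13 × (6.1 − 1.7) + 0.3 × (-1.4)
   = 0.7 + 1.7 + 4.972 − 0.42 = 6.95

6.95%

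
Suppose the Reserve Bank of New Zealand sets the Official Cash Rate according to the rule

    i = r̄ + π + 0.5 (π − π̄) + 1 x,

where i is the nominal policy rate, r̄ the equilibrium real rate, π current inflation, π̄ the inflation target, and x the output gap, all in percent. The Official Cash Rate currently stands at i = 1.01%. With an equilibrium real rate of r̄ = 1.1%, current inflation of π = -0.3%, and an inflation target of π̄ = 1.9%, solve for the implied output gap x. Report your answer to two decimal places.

1 x = 1.01 − 1.1 − (-0.3) − 0.5 × ((-0.3) − 1.9) = 1.31
x = 1.31 / 1 = 1.31

1.31%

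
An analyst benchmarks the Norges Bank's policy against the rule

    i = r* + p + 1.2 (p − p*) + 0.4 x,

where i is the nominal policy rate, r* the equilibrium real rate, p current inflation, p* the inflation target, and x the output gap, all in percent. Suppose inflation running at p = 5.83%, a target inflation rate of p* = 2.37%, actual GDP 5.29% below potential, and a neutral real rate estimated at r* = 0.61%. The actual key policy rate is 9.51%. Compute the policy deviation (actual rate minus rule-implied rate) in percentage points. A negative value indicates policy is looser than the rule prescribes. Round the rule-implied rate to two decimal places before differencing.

Output 5.29% below potential → x = -5.29.
i = 0.61 + 5.83 + 1.2 × (5.83 − 2.37) + 0.4 × (-5.29)
   = 0.61 + 5.83 + 4.152 − 2.116 = 8.48
Deviation = 9.51 − 8.48 = 1.03 pp.

1.03 pp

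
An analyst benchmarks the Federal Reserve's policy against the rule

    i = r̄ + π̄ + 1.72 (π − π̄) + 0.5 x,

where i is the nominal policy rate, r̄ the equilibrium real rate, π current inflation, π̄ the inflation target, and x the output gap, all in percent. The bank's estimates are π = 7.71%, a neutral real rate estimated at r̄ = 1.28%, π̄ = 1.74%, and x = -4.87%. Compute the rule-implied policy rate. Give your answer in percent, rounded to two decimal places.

10.85%

i = 1.28 + 1.74 + 1.72 × (7.71 − 1.74) + 0.5 × (-4.87)
   = 1.28 + 1.74 + 10.2684 − 2.435 = 10.85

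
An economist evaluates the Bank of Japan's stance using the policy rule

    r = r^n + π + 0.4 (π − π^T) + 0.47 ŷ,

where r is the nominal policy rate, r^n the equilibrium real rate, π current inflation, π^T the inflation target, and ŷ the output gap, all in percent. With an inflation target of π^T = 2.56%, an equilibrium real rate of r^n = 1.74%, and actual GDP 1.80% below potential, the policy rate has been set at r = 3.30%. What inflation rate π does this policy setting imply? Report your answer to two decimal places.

2.45%

Output 1.80% below potential → ŷ = -1.80.
Collecting π: r = r^n + (1 + 0.4) π − 0.4 π^T + 0.47 ŷ
1.4 π = 3.30 − 1.74 + 0.4 × 2.56 − 0.47 × (-1.80) = 3.43
π = 3.43 / 1.4 = 2.45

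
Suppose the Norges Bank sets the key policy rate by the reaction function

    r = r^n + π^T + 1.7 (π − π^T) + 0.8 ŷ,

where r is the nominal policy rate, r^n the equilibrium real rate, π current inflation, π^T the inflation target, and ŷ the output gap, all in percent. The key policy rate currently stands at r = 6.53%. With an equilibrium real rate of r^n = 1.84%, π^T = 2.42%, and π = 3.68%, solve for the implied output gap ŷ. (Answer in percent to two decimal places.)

0.16%

0.8 ŷ = 6.53 − 1.84 − 2.42 − 1.7 × (3.68 − 2.42) = 0.128
ŷ = 0.128 / 0.8 = 0.16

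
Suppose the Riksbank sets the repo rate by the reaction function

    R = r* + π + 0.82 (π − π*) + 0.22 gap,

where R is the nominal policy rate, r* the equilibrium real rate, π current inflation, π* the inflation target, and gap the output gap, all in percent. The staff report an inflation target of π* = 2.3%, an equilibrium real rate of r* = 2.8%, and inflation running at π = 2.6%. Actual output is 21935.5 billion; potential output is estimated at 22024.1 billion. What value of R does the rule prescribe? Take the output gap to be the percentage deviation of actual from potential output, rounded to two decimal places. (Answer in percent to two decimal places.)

5.56%

Output gap = 100 × (21935.5 − 22024.1) / 22024.1 = -0.40%.
R = 2.80 + 2.60 + 0.82 × (2.60 − 2.30) + 0.22 × (-0.40)
   = 2.80 + 2.6 + 0.246 − 0.088 = 5.56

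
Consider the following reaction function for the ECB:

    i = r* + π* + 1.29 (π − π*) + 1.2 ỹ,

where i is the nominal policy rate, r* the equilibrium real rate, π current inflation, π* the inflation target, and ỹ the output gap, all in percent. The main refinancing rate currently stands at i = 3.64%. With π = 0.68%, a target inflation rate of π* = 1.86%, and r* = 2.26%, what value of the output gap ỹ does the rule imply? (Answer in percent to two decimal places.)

0.87%

1.2 ỹ = 3.64 − 2.26 − 1.86 − 1.29 × (0.68 − 1.86) = 1.0422
ỹ = 1.0422 / 1.2 = 0.87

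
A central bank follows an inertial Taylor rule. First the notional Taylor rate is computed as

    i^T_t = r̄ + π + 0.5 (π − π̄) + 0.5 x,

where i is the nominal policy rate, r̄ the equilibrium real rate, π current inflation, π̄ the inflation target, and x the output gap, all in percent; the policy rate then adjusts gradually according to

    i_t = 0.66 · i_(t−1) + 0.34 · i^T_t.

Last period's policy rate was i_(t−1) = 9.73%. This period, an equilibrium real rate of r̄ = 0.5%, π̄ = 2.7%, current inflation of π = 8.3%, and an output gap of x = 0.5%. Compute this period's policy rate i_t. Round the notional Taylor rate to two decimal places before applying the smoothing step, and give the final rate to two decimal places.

10.45%

i^T_t = 0.5 + 8.3 + 0.5 × (8.3 − 2.7) + 0.5 × 0.5
   = 0.5 + 8.3 + 2.8 + 0.25 = 11.85
i_t = 0.66 × 9.73 + 0.34 × 11.85 = 6.4218 + 4.029 = 10.45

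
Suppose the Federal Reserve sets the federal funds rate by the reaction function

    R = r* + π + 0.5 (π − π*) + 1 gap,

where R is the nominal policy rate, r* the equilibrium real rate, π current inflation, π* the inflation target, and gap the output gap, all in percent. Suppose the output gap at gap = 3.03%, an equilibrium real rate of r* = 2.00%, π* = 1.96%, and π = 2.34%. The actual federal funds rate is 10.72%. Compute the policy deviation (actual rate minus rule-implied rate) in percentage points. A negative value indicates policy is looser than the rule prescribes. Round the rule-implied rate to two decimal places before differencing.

R = 2.00 + 2.34 + 0.5 × (2.34 − 1.96) + 1 × 3.03
   = 2.00 + 2.34 + 0.19 + 3.03 = 7.56
Deviation = 10.72 − 7.56 = 3.16 pp.

3.16 pp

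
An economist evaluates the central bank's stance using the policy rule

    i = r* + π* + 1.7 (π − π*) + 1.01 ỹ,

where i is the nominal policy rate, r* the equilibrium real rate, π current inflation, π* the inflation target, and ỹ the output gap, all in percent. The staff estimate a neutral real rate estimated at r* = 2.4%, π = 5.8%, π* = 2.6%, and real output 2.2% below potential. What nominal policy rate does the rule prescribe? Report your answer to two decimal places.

8.22%

Output 2.2% below potential → ỹ = -2.2.
i = 2.4 + 2.6 + 1.7 × (5.8 − 2.6) + 1.01 × (-2.2)
   = 2.4 + 2.6 + 5.44 − 2.222 = 8.22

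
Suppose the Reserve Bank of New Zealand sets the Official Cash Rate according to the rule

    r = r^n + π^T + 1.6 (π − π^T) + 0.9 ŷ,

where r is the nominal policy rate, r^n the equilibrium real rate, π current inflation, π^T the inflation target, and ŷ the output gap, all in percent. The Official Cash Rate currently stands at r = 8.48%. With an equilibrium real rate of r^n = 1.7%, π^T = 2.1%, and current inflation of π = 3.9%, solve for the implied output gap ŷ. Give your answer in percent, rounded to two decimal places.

0.9 ŷ = 8.48 − 1.7 − 2.1 − 1.6 × (3.9 − 2.1) = 1.8
ŷ = 1.8 / 0.9 = 2.00

2.00%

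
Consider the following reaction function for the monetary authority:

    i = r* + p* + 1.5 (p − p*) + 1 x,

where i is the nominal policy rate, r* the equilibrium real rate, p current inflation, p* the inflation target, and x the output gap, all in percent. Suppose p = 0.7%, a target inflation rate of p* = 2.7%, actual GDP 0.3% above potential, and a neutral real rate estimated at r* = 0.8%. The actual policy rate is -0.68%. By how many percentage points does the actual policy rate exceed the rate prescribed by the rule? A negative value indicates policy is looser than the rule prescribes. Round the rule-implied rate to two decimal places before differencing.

-1.48 pp

Output 0.3% above potential → x = 0.3.
i = 0.8 + 2.7 + 1.5 × (0.7 − 2.7) + 1 × 0.3
   = 0.8 + 2.7 − 3 + 0.3 = 0.80
Deviation = -0.68 − 0.80 = -1.48 pp.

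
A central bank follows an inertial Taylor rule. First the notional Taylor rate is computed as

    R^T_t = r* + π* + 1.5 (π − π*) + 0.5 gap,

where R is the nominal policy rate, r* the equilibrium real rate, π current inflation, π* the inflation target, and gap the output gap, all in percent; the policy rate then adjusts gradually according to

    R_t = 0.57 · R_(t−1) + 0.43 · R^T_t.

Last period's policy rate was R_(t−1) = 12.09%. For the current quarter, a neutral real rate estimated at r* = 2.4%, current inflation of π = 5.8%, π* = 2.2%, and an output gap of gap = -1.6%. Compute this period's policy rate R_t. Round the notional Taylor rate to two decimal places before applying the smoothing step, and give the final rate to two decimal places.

R^T_t = 2.4 + 2.2 + 1.5 × (5.8 − 2.2) + 0.5 × (-1.6)
   = 2.4 + 2.2 + 5.4 − 0.8 = 9.20
R_t = 0.57 × 12.09 + 0.43 × 9.20 = 6.8913 + 3.956 = 10.85

10.85%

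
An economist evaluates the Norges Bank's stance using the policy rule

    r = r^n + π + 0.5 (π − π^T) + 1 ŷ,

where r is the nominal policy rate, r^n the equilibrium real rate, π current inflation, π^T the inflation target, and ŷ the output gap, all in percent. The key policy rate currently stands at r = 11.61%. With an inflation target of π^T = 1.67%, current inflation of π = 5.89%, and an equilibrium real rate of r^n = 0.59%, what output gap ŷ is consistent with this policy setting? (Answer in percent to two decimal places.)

1 ŷ = 11.61 − 0.59 − 5.89 − 0.5 × (5.89 − 1.67) = 3.02
ŷ = 3.02 / 1 = 3.02

3.02%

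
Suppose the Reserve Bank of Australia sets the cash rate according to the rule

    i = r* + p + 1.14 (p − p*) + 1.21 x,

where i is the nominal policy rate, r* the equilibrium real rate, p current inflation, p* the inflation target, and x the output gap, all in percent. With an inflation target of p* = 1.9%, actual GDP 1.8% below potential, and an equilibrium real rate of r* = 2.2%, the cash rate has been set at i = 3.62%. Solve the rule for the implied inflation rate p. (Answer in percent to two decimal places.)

2.69%

Output 1.8% below potential → x = -1.8.
Collecting p: i = r* + (1 + 1.14) p − 1.14 p* + 1.21 x
2.14 p = 3.62 − 2.2 + 1.14 × 1.9 − 1.21 × (-1.8) = 5.764
p = 5.764 / 2.14 = 2.69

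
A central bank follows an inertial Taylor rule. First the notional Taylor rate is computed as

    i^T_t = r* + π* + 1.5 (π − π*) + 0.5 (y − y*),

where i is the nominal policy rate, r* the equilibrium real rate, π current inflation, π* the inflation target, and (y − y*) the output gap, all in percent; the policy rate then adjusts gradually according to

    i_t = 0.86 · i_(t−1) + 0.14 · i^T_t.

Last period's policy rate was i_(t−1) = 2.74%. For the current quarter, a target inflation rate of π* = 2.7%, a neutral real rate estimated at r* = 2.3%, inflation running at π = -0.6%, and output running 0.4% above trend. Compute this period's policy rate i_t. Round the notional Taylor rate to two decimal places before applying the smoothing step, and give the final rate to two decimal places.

2.39%

Output 0.4% above potential → (y − y*) = 0.4.
i^T_t = 2.3 + 2.7 + 1.5 × (-0.6 − 2.7) + 0.5 × 0.4
   = 2.3 + 2.7 − 4.95 + 0.2 = 0.25
i_t = 0.86 × 2.74 + 0.14 × 0.25 = 2.3564 + 0.035 = 2.39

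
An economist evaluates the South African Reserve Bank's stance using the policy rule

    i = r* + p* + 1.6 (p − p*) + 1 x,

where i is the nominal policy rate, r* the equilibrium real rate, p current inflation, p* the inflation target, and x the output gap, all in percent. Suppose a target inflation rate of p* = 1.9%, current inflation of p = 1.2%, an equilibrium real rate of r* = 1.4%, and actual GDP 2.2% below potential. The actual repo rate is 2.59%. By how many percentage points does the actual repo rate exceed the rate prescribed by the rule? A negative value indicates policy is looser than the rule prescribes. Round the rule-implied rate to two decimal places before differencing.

Output 2.2% below potential → x = -2.2.
i = 1.4 + 1.9 + 1.6 × (1.2 − 1.9) + 1 × (-2.2)
   = 1.4 + 1.9 − 1.12 − 2.2 = -0.02
Deviation = 2.59 − (-0.02) = 2.61 pp.

2.61 pp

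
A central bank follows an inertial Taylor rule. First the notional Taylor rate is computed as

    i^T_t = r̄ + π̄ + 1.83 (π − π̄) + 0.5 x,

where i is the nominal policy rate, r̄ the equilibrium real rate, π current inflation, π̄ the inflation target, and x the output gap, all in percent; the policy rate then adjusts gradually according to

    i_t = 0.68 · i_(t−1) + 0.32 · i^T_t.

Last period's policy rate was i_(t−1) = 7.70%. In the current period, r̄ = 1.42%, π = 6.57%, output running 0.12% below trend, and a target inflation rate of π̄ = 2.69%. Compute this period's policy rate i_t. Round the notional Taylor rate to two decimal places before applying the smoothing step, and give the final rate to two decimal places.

Output 0.12% below potential → x = -0.12.
i^T_t = 1.42 + 2.69 + 1.83 × (6.57 − 2.69) + 0.5 × (-0.12)
   = 1.42 + 2.69 + 7.1004 − 0.06 = 11.15
i_t = 0.68 × 7.70 + 0.32 × 11.15 = 5.236 + 3.568 = 8.80

8.80%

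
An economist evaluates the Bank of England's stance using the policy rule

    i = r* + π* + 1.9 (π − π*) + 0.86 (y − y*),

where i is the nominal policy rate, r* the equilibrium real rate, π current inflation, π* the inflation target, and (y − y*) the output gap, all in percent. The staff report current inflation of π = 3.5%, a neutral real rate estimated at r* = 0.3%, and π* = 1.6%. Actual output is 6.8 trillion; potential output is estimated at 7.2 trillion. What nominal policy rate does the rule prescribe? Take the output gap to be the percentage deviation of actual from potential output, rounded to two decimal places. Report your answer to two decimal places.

Output gap = 100 × (6.8 − 7.2) / 7.2 = -5.56%.
i = 0.30 + 1.60 + 1.9 × (3.50 − 1.60) + 0.86 × (-5.56)
   = 0.30 + 1.6 + 3.61 − 4.7816 = 0.73

0.73%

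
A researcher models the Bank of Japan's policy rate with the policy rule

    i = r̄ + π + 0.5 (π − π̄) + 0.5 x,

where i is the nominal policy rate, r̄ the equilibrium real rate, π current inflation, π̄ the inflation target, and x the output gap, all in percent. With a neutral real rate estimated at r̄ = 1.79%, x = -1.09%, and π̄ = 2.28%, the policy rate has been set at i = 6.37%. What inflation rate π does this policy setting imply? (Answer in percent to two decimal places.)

4.18%

Collecting π: i = r̄ + (1 + 0.5) π − 0.5 π̄ + 0.5 x
1.5 π = 6.37 − 1.79 + 0.5 × 2.28 − 0.5 × (-1.09) = 6.265
π = 6.265 / 1.5 = 4.18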